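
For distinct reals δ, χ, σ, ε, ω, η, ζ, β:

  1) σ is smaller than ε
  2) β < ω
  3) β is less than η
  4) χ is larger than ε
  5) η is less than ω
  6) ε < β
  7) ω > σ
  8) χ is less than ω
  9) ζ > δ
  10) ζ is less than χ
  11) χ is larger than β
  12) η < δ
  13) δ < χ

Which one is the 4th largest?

Piecing the relations together gives one ordering: σ < ε < β < η < δ < ζ < χ < ω.
Counting 4 from the largest end gives δ.

δ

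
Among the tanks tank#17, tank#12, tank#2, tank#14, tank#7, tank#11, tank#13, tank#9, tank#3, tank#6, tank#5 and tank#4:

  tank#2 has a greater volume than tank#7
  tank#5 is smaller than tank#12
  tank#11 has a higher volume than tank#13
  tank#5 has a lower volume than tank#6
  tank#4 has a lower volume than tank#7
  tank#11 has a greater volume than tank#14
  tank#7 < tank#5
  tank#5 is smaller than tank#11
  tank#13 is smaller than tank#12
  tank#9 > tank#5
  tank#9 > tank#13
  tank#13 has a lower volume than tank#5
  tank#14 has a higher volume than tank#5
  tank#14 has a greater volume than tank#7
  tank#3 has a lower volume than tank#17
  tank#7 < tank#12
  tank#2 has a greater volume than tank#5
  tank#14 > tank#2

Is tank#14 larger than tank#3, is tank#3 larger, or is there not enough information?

undetermined

Following every chain through tank#3: above tank#3 we get tank#17.
tank#14 is not reached, and no chain runs the other way from tank#14 to tank#3.
So the given relations leave the order of tank#3 and tank#14 undetermined.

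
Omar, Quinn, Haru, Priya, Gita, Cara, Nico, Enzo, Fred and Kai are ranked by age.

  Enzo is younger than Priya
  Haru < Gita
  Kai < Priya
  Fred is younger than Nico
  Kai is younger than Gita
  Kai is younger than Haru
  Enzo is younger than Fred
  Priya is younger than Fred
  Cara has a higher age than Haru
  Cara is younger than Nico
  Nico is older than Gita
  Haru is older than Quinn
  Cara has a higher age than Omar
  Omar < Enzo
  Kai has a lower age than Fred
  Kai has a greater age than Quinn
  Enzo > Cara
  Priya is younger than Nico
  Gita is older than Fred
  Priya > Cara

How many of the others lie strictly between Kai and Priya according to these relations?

3

Chaining upward from Kai reaches: Haru, Cara, Enzo, Fred, Gita, Nico.
Chaining downward from Priya reaches: Quinn, Haru, Omar, Cara, Enzo.
Strictly between Kai and Priya are those in both lists: Haru, Cara, Enzo — 3 elements.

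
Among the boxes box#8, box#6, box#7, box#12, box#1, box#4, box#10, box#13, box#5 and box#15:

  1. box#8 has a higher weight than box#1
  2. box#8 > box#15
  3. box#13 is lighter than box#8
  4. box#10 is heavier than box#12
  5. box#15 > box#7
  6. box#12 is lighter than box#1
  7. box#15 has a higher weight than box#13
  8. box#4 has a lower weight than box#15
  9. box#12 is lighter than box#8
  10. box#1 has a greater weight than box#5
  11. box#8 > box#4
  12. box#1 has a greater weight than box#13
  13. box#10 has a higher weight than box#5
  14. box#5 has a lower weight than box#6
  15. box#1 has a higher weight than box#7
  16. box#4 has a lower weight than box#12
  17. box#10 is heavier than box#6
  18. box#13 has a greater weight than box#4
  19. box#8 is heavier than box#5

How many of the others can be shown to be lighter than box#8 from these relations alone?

Directly below box#8: box#5, box#4, box#13, box#12, box#15, box#1.
One step further: box#7 (7 so far).
Nothing else is reachable below box#8; 7 in all.

7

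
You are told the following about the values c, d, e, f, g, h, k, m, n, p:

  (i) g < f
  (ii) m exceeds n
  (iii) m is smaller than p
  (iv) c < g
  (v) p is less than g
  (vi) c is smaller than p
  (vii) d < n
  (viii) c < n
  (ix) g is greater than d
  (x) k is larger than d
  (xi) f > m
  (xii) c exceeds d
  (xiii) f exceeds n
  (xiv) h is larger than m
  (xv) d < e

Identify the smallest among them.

d

Chaining upward from d: directly above it, c, n, e, g, k; then m, p, f; then h.
That covers every other element, and nothing is given below d, so d is the smallest.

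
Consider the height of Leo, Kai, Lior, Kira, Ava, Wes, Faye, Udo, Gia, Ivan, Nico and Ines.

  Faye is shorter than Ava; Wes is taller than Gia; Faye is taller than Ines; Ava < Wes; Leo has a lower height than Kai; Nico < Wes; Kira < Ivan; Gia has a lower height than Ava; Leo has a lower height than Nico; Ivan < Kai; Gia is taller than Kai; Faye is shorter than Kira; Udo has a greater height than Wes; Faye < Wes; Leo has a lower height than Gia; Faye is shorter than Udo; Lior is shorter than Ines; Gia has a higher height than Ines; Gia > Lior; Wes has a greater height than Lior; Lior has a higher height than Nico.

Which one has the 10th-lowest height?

Piecing the relations together gives one ordering: Leo < Nico < Lior < Ines < Faye < Kira < Ivan < Kai < Gia < Ava < Wes < Udo.
The 10th smallest is Ava.

Ava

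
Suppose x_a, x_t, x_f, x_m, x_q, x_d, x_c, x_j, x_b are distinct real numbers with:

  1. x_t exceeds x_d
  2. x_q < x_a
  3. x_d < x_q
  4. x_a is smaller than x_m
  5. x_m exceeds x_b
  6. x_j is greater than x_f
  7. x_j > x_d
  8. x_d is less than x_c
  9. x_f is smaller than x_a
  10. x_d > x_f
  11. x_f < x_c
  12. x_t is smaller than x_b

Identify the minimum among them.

x_f

Chaining upward from x_f: directly above it, x_d, x_j, x_c, x_a; then x_t, x_q, x_m; then x_b.
That covers every other element, and nothing is given below x_f, so x_f is the minimum.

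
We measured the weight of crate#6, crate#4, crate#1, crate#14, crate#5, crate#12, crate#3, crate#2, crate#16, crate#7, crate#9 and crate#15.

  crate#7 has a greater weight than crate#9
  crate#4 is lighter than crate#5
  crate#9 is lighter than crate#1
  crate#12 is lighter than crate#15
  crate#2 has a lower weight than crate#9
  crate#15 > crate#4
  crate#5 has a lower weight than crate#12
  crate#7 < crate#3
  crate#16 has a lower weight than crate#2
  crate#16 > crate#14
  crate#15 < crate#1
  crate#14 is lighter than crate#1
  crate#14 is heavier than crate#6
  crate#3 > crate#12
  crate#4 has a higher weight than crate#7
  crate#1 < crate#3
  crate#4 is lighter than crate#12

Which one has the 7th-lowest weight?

The consecutive relations fix a unique order: crate#6 < crate#14 < crate#16 < crate#2 < crate#9 < crate#7 < crate#4 < crate#5 < crate#12 < crate#15 < crate#1 < crate#3.
The 7th smallest is crate#4.

crate#4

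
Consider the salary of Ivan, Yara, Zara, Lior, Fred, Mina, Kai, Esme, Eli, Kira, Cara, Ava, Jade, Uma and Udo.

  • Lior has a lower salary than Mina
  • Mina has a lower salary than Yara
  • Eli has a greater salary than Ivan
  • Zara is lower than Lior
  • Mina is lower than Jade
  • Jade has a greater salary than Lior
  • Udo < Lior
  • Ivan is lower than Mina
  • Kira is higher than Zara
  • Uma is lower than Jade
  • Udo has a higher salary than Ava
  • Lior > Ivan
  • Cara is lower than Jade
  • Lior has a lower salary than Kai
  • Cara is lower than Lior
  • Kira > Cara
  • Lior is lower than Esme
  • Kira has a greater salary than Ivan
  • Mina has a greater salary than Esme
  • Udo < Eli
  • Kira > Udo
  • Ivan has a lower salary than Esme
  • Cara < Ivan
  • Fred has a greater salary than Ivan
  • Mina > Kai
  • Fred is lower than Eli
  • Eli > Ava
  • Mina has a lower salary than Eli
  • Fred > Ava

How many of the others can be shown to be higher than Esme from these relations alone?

From Esme the given relations immediately reach Mina.
From those, Eli, Jade, Yara — 4 in total.
No other element is forced above Esme by the given relations, so the count is 4.

4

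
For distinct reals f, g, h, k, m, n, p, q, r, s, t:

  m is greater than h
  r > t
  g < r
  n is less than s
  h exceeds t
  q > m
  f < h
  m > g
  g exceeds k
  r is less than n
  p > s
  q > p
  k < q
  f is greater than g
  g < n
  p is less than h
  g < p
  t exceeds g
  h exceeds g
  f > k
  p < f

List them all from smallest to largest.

Nothing is placed below k, so it is least; from there k < g; g < t; t < r; r < n; n < s; s < p; p < f; f < h; h < m; m < q, each given directly.

k < g < t < r < n < s < p < f < h < m < q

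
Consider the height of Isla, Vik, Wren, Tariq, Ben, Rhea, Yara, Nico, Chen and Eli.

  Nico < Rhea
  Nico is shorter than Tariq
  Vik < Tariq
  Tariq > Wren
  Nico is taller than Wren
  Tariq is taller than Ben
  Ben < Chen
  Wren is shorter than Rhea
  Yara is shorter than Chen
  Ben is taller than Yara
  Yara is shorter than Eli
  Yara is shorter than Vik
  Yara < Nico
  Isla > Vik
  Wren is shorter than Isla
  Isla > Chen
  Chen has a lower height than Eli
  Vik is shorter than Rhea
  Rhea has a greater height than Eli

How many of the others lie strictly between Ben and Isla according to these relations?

1

The relations place Ben below Isla. An element lies strictly between them when it is forced above Ben and also forced below Isla.
Above Ben: {Chen, Eli, Rhea, Tariq}. Below Isla: {Yara, Chen, Wren, Vik}.
Intersection: {Chen} — 1.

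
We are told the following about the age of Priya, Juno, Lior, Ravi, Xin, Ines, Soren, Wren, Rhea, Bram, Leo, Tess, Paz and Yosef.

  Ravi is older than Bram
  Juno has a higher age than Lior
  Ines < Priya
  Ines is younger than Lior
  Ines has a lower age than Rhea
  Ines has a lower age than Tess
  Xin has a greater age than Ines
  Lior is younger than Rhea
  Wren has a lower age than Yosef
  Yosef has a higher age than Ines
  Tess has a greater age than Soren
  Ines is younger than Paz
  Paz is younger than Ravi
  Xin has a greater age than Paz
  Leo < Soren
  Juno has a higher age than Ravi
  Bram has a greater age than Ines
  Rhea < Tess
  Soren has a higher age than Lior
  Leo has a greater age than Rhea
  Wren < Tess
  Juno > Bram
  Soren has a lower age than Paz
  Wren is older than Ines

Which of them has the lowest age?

Wren is not least since Ines < Wren; Lior is not least since Ines < Lior; Rhea is not least since Ines < Rhea; Bram is not least since Ines < Bram; Priya is not least since Ines < Priya; Leo is not least since Rhea < Leo; Soren is not least since Lior < Soren; Paz is not least since Ines < Paz; Yosef is not least since Wren < Yosef; Xin is not least since Ines < Xin; Ravi is not least since Bram < Ravi; Juno is not least since Bram < Juno; Tess is not least since Rhea < Tess.
Only Ines has nothing below it, so Ines is the lowest age.

Ines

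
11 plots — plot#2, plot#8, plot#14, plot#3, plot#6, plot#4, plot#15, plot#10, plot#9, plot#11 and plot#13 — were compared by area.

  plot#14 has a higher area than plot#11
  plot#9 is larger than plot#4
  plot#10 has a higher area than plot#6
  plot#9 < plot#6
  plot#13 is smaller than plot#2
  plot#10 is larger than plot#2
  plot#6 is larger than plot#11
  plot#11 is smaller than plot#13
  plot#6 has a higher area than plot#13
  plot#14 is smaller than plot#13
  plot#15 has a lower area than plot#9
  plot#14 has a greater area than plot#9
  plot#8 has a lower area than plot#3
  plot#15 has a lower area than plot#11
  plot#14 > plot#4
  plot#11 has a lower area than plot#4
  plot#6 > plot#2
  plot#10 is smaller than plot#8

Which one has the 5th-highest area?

Chaining the given pairs: plot#15 < plot#11 < plot#4 < plot#9 < plot#14 < plot#13 < plot#2 < plot#6 < plot#10 < plot#8 < plot#3.
Counting 5 from the largest end gives plot#2.

plot#2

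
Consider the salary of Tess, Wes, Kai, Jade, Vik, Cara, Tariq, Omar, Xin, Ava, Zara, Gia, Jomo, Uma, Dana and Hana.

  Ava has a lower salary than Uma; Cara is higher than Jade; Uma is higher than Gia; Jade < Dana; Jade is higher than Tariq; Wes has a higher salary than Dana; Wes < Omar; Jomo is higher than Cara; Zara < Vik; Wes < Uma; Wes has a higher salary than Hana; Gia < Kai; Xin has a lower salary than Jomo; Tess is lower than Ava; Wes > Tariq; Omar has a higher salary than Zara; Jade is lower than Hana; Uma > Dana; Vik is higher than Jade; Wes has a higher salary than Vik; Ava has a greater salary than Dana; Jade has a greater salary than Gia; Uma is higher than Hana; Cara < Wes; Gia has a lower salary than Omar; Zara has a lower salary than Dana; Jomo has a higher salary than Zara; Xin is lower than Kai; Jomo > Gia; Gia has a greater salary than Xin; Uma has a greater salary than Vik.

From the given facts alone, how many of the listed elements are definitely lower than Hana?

The elements the relations force below Hana are Xin, Tariq, Gia, Jade — no chain reaches any other.
That is 4.

4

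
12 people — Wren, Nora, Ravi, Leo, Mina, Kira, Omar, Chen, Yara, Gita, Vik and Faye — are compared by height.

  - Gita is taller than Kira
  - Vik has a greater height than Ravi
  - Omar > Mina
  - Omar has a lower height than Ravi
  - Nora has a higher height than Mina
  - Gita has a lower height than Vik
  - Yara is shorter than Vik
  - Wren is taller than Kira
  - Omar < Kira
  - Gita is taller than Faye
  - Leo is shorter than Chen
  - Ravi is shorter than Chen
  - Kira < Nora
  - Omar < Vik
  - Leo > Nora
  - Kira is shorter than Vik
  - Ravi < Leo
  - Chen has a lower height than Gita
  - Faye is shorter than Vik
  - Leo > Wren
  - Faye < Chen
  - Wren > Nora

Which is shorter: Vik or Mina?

Link the given pairs in sequence: Mina < Omar; Omar < Kira; Kira < Nora; Nora < Wren; Wren < Leo; Leo < Chen; Chen < Gita; Gita < Vik.
Together: Mina < Omar < Kira < Nora < Wren < Leo < Chen < Gita < Vik.
So Mina < Vik; Mina is the shorter of the two.

Mina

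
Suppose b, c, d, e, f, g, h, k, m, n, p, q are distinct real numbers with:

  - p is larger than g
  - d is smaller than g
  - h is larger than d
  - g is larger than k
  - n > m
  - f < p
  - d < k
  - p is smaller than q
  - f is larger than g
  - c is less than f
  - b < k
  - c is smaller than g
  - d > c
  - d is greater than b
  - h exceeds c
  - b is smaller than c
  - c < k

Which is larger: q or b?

Following the relations from b: b < c < g < f < p < q.
So b < q; q is the larger of the two.

q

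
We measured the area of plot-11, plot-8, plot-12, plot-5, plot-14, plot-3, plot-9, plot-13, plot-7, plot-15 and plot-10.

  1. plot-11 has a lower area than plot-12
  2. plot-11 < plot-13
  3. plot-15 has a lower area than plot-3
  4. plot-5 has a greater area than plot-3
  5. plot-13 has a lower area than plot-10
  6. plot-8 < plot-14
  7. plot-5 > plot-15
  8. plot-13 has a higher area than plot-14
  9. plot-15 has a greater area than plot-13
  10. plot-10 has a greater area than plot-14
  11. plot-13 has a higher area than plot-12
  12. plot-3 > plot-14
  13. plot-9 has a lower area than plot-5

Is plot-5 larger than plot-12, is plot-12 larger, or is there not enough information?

Link the given pairs in sequence: plot-12 < plot-13; plot-13 < plot-15; plot-15 < plot-3; plot-3 < plot-5.
Chaining these gives plot-12 < plot-13 < plot-15 < plot-3 < plot-5.
So plot-5 is larger.

plot-5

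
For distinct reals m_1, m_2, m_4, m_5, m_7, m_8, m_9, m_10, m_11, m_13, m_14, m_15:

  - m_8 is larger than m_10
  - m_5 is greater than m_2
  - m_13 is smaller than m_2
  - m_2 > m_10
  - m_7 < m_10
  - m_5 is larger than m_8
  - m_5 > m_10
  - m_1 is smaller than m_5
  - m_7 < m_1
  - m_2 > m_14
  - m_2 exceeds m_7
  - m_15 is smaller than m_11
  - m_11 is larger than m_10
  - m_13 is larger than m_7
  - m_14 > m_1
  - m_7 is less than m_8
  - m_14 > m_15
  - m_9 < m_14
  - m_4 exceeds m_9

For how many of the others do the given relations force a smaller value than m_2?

7

The elements the relations force below m_2 are m_9, m_7, m_1, m_15, m_14, m_10, m_13 — no chain reaches any other.
That is 7.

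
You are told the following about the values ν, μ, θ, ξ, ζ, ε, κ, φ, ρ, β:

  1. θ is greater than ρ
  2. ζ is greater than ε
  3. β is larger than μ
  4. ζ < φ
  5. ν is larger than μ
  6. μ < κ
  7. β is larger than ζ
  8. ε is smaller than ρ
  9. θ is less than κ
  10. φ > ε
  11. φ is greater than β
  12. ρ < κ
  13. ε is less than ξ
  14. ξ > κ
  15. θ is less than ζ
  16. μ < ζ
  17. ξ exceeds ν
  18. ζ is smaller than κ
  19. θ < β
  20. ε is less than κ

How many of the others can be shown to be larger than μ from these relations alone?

Directly above μ: ζ, ν, β, κ.
One step further: φ, ξ (6 so far).
No other element is forced above μ by the given relations, so the count is 6.

6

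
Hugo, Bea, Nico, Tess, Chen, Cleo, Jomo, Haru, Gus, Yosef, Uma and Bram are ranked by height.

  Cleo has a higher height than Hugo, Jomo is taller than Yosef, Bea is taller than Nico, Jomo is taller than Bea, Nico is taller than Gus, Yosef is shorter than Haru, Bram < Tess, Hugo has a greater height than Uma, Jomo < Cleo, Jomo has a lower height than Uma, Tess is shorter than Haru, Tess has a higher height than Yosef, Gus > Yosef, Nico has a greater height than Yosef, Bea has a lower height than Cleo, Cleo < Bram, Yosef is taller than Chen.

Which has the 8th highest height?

Bea

The consecutive relations fix a unique order: Chen < Yosef < Gus < Nico < Bea < Jomo < Uma < Hugo < Cleo < Bram < Tess < Haru.
Counting 8 from the largest end gives Bea.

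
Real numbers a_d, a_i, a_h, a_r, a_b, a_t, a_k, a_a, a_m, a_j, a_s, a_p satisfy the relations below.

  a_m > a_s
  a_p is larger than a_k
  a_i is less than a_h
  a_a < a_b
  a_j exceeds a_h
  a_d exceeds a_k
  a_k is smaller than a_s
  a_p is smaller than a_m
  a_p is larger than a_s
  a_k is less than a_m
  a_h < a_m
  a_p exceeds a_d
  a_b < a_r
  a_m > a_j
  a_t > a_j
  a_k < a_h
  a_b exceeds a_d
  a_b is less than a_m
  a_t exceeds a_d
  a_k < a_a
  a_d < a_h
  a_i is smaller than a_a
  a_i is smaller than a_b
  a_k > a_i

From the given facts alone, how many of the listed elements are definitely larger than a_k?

10

The elements the relations force above a_k are a_d, a_h, a_s, a_a, a_b, a_p, a_j, a_r, a_t, a_m — no chain reaches any other.
That is 10.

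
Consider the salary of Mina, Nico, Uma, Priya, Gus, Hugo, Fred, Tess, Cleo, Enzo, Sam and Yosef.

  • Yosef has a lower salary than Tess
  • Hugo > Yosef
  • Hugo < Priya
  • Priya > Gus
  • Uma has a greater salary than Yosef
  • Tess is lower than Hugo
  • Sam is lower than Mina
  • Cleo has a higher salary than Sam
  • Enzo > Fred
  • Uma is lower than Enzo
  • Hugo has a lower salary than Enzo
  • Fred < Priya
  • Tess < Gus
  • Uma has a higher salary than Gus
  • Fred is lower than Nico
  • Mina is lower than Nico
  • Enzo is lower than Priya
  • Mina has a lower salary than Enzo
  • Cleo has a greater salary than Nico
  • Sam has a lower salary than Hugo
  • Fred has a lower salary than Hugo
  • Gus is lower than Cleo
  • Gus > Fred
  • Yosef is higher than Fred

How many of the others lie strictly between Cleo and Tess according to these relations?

1

The relations place Tess below Cleo. An element lies strictly between them when it is forced above Tess and also forced below Cleo.
Above Tess: {Gus, Uma, Hugo, Enzo, Priya}. Below Cleo: {Fred, Yosef, Gus, Sam, Mina, Nico}.
Intersection: {Gus} — 1.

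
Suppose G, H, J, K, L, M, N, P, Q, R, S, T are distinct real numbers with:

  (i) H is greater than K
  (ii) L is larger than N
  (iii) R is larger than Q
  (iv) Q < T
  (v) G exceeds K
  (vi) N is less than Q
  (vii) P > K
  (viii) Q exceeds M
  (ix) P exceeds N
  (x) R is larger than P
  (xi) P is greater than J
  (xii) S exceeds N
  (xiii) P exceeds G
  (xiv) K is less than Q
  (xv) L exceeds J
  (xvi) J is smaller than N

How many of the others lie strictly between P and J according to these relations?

Chaining upward from J reaches: N, S, L, Q, T, R.
Chaining downward from P reaches: K, N, G.
Strictly between J and P are those in both lists: N — 1 element.

1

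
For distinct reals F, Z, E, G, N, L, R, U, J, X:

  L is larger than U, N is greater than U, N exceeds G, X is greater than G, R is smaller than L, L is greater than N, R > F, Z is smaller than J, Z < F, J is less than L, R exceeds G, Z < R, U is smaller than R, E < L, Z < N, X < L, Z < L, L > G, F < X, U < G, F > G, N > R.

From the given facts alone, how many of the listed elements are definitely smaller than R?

4

The elements the relations force below R are Z, U, G, F — no chain reaches any other.
That is 4.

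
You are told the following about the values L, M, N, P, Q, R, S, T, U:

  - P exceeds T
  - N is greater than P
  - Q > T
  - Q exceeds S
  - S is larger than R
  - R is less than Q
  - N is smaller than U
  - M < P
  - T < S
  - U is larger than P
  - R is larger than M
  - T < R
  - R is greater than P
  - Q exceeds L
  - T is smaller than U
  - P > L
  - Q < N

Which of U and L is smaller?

Link the given pairs in sequence: L < P; P < R; R < S; S < Q; Q < N; N < U.
Together: L < P < R < S < Q < N < U.
So L < U; L is the smaller of the two.

L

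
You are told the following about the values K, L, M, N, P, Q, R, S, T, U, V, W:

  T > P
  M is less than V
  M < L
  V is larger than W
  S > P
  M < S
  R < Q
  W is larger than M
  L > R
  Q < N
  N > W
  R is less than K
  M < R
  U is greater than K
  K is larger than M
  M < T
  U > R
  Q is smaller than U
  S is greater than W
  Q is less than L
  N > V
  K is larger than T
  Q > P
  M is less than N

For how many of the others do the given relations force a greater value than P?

From P the given relations immediately reach Q, T, S.
From those, N, L, K, U — 7 in total.
No other element is forced above P by the given relations, so the count is 7.

7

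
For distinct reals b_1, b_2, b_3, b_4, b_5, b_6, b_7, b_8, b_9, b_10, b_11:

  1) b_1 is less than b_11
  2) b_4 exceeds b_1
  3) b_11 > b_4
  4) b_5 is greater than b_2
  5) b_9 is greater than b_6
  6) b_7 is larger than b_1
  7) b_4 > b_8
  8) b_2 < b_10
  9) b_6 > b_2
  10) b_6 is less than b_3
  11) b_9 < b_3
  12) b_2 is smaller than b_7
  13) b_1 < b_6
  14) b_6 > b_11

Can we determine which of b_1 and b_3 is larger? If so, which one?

Chaining the given relations: b_1 < b_4 < b_11 < b_6 < b_9 < b_3.
So b_3 is larger.

b_3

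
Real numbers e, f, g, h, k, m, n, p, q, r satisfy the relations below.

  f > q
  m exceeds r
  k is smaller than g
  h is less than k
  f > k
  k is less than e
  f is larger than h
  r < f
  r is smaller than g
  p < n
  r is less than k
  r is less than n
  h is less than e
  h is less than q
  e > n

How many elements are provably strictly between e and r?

2

Chaining upward from r reaches: m, k, f, g, n.
Chaining downward from e reaches: p, h, k, n.
Strictly between r and e are those in both lists: k, n — 2 elements.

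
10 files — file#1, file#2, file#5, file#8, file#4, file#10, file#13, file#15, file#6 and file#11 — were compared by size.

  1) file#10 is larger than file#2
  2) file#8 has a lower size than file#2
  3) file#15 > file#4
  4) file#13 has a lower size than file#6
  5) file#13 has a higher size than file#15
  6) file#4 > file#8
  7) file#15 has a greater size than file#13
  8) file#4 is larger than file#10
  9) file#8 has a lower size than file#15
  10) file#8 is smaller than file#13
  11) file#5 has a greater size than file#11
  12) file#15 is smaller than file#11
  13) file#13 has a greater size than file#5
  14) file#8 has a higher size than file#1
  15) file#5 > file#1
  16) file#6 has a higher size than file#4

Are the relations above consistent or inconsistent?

Chaining the given relations yields file#15 < file#11 < file#5 < file#13, so file#15 < file#13. But one relation states file#13 < file#15. These cannot both hold.

inconsistent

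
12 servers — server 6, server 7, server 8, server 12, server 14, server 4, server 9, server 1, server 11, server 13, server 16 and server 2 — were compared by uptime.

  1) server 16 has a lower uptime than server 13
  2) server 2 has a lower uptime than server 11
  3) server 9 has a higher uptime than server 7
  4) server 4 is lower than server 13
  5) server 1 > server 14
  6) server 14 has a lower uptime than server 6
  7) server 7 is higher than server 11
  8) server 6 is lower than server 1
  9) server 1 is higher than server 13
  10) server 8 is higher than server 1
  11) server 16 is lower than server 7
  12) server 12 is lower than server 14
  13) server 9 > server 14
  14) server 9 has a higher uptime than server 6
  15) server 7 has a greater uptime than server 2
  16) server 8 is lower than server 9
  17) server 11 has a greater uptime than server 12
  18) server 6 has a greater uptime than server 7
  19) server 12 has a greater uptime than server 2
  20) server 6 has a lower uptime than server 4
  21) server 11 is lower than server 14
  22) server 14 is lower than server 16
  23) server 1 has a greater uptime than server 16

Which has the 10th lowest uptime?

Chaining the given pairs: server 2 < server 12 < server 11 < server 14 < server 16 < server 7 < server 6 < server 4 < server 13 < server 1 < server 8 < server 9.
Counting 10 from the smallest end gives server 1.

server 1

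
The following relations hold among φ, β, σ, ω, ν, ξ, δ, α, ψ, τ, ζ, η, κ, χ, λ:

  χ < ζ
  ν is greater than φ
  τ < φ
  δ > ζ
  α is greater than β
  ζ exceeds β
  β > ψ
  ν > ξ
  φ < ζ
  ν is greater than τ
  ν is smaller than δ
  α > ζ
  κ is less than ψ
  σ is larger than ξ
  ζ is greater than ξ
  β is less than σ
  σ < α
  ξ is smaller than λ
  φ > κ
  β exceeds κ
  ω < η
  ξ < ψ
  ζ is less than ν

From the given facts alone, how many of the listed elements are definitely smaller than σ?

4

From σ the given relations immediately reach ξ, β.
From those, κ, ψ — 4 in total.
Nothing else is reachable below σ; 4 in all.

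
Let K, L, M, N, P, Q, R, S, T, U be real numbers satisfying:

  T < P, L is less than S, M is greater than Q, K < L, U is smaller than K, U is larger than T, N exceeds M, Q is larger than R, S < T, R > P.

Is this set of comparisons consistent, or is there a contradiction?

We have T < U stated directly, yet also U < K < L < S < T by chaining the others — so U < T. Contradiction.

inconsistent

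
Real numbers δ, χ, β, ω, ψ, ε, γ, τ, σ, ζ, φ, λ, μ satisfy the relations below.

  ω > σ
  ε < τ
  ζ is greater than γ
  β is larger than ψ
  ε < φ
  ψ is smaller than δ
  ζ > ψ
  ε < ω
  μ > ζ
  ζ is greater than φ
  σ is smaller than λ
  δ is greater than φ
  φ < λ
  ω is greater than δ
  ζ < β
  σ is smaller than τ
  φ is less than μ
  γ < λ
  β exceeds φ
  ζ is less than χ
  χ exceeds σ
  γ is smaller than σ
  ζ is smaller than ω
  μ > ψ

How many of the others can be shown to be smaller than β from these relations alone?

5

The elements the relations force below β are γ, ε, ψ, φ, ζ — no chain reaches any other.
That is 5.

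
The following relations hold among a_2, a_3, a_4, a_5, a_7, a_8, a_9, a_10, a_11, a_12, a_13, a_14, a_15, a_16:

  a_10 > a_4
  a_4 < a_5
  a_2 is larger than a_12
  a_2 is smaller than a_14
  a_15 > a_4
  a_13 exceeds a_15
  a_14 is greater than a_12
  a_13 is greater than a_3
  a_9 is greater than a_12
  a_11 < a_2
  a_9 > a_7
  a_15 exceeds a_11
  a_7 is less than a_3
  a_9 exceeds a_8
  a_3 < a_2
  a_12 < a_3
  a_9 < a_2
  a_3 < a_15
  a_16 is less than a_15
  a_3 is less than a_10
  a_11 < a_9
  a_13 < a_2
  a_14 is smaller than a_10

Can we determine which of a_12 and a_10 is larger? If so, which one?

a_10

Chaining the given relations: a_12 < a_3 < a_15 < a_13 < a_2 < a_14 < a_10.
So a_10 is larger.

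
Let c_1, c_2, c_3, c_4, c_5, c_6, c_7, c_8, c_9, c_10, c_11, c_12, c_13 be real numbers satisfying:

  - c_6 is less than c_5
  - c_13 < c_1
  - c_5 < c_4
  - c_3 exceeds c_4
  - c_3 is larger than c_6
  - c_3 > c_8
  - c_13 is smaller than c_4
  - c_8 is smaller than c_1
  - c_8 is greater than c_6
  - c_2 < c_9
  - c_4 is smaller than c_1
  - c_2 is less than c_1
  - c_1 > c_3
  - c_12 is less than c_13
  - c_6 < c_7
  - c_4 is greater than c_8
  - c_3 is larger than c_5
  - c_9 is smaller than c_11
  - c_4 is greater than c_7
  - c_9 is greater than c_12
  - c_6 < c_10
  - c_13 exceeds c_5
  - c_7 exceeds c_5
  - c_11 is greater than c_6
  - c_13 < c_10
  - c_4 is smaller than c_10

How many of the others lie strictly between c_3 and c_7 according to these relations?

1

Chaining upward from c_7 reaches: c_4, c_10, c_1.
Chaining downward from c_3 reaches: c_12, c_6, c_5, c_8, c_13, c_4.
Strictly between c_7 and c_3 are those in both lists: c_4 — 1 element.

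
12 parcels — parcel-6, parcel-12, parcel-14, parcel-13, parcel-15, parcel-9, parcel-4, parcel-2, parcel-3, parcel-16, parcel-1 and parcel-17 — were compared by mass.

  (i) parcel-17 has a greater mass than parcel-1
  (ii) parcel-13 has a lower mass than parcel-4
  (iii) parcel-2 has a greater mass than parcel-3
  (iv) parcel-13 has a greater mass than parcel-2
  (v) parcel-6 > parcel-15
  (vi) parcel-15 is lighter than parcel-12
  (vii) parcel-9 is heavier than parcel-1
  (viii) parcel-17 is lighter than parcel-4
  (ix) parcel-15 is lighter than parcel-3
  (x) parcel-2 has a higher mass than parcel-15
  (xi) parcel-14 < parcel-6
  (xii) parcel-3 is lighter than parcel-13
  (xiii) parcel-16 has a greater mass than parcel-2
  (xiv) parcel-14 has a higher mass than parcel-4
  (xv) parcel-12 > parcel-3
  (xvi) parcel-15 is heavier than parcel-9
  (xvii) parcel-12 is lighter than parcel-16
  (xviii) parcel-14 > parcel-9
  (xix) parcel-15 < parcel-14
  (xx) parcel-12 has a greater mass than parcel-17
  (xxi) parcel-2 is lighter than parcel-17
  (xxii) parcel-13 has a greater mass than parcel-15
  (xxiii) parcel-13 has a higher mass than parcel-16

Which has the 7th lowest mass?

The consecutive relations fix a unique order: parcel-1 < parcel-9 < parcel-15 < parcel-3 < parcel-2 < parcel-17 < parcel-12 < parcel-16 < parcel-13 < parcel-4 < parcel-14 < parcel-6.
Counting 7 from the smallest end gives parcel-12.

parcel-12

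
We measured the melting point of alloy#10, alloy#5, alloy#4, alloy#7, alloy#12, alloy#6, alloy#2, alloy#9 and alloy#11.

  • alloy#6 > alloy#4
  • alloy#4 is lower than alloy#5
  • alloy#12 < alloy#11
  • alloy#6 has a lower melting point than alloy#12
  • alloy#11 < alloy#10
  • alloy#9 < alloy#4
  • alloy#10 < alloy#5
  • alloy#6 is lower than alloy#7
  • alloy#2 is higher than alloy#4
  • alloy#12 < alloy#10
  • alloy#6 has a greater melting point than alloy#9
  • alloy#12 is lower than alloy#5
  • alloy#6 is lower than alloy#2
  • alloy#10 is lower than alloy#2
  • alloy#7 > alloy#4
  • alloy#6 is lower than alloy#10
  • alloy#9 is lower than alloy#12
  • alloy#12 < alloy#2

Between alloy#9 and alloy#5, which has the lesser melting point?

alloy#9

Link the given pairs in sequence: alloy#9 < alloy#4; alloy#4 < alloy#6; alloy#6 < alloy#12; alloy#12 < alloy#11; alloy#11 < alloy#10; alloy#10 < alloy#5.
Together: alloy#9 < alloy#4 < alloy#6 < alloy#12 < alloy#11 < alloy#10 < alloy#5.
So alloy#9 < alloy#5; alloy#9 is the lower of the two.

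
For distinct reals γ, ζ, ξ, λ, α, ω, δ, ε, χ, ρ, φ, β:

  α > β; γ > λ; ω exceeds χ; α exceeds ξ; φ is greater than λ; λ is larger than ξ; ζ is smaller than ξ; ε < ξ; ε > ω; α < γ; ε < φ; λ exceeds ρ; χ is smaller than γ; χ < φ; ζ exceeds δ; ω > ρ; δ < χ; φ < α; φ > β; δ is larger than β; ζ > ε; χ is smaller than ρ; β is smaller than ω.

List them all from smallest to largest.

β < δ < χ < ρ < ω < ε < ζ < ξ < λ < φ < α < γ

Each adjacent pair is fixed by a given relation: β < δ; δ < χ; χ < ρ; ρ < ω; ω < ε; ε < ζ; ζ < ξ; ξ < λ; λ < φ; φ < α; α < γ. Chaining them end to end gives the full order.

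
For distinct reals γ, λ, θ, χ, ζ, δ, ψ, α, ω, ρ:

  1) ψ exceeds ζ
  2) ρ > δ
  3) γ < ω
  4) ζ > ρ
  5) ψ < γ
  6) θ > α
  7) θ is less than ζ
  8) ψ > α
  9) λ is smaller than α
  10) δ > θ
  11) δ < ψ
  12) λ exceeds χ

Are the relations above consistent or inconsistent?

consistent

Every relation is compatible with χ < λ < α < θ < δ < ρ < ζ < ψ < γ < ω; the set is consistent.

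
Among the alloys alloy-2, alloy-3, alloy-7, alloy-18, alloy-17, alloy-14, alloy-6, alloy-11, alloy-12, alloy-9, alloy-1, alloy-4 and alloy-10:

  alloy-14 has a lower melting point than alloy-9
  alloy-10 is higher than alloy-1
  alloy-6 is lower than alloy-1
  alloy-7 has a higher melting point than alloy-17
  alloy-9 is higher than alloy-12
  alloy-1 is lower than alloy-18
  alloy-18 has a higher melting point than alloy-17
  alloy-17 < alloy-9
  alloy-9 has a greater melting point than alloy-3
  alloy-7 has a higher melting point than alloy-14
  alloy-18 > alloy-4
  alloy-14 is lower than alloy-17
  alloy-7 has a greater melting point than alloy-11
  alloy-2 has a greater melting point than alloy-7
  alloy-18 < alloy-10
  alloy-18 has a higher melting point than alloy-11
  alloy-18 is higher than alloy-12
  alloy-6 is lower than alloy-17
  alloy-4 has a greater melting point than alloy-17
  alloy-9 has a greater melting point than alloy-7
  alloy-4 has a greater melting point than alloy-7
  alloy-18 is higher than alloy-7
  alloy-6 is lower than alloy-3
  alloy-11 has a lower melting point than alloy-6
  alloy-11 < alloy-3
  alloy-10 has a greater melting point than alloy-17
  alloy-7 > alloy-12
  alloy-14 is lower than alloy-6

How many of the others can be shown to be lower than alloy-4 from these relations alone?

From alloy-4 the given relations immediately reach alloy-17, alloy-7.
From those, alloy-14, alloy-11, alloy-6, alloy-12 — 6 in total.
Nothing else is reachable below alloy-4; 6 in all.

6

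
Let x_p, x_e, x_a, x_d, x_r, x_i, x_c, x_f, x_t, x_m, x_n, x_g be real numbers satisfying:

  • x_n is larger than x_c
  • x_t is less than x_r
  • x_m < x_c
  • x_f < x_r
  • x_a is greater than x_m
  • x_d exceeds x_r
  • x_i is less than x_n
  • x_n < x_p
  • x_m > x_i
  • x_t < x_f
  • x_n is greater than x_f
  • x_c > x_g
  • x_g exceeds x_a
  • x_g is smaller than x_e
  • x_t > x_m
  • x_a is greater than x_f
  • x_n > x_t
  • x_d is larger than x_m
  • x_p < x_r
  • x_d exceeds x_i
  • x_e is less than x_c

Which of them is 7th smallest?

x_e

Piecing the relations together gives one ordering: x_i < x_m < x_t < x_f < x_a < x_g < x_e < x_c < x_n < x_p < x_r < x_d.
Counting 7 from the smallest end gives x_e.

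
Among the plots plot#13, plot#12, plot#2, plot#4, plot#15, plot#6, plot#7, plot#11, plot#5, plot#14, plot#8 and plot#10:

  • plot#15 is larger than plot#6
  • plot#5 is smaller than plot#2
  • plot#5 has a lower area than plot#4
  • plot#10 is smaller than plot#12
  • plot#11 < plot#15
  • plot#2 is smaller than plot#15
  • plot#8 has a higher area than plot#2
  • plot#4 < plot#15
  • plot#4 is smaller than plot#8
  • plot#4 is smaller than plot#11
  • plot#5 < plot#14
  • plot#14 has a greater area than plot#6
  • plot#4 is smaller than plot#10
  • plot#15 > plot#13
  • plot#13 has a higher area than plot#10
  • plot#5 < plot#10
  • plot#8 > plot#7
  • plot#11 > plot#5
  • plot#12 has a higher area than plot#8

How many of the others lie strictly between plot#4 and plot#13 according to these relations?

1

Chaining upward from plot#4 reaches: plot#10, plot#11, plot#8, plot#15, plot#12.
Chaining downward from plot#13 reaches: plot#5, plot#10.
Strictly between plot#4 and plot#13 are those in both lists: plot#10 — 1 element.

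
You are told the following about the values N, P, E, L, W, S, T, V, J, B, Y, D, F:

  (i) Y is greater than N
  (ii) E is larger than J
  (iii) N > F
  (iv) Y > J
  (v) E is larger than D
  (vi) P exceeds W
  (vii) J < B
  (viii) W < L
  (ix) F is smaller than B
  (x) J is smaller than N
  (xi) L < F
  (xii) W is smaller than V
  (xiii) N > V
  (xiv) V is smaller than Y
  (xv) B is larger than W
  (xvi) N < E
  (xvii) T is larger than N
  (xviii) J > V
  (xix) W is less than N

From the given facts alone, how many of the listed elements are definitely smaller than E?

Directly below E: D, J, N.
One step further: W, F, V (6 so far).
One step further: L (7 so far).
Nothing else is reachable below E; 7 in all.

7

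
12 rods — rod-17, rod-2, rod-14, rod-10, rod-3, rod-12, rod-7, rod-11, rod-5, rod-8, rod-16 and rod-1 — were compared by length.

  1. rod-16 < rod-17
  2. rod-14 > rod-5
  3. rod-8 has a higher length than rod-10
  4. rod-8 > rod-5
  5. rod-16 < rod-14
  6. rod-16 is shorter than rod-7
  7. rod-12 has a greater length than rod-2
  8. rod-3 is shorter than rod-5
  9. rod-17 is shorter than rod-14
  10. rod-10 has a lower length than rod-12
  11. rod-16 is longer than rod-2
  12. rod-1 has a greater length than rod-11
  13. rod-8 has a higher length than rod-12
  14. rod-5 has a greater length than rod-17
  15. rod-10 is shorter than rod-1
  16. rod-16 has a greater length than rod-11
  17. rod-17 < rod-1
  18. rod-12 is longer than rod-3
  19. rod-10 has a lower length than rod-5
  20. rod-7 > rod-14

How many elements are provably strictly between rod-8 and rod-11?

Chaining upward from rod-11 reaches: rod-16, rod-17, rod-5, rod-14, rod-7, rod-1.
Chaining downward from rod-8 reaches: rod-2, rod-16, rod-17, rod-3, rod-10, rod-5, rod-12.
Strictly between rod-11 and rod-8 are those in both lists: rod-16, rod-17, rod-5 — 3 elements.

3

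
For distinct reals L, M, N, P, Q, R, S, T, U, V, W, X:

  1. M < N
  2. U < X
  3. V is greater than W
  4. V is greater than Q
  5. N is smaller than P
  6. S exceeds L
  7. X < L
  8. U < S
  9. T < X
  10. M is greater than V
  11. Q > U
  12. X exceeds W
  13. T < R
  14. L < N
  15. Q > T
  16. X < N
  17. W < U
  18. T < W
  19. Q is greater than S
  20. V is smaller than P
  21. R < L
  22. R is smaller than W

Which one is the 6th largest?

S

The consecutive relations fix a unique order: T < R < W < U < X < L < S < Q < V < M < N < P.
The 6th largest is S.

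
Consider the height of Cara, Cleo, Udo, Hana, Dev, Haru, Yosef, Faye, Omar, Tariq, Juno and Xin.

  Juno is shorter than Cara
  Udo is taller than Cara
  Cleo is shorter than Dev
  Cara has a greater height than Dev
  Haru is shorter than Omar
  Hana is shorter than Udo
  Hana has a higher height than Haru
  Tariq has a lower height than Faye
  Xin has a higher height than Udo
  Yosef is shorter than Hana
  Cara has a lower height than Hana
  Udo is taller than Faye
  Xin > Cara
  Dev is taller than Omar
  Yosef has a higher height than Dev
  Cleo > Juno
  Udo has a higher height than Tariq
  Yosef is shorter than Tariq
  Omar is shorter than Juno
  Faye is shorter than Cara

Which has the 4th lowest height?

Chaining the given pairs: Haru < Omar < Juno < Cleo < Dev < Yosef < Tariq < Faye < Cara < Hana < Udo < Xin.
The 4th smallest is Cleo.

Cleo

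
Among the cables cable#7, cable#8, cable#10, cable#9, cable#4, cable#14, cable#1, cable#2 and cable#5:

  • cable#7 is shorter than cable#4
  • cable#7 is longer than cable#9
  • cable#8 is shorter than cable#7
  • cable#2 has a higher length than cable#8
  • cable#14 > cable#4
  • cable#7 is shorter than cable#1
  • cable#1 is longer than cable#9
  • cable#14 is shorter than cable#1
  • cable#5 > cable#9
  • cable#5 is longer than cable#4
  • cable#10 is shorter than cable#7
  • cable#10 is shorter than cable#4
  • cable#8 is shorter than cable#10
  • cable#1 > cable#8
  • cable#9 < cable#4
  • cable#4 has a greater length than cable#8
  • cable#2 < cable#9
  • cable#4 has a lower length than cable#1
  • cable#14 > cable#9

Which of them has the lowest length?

cable#8

Chaining upward from cable#8: directly above it, cable#10, cable#2, cable#7, cable#4, cable#1; then cable#9, cable#5, cable#14.
That covers every other element, and nothing is given below cable#8, so cable#8 is the lowest length.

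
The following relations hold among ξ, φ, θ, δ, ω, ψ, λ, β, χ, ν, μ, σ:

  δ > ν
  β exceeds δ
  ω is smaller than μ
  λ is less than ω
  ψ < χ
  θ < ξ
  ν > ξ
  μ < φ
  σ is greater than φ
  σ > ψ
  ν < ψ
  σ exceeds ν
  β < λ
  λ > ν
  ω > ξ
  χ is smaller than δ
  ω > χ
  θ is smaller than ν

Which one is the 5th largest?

Chaining the given pairs: θ < ξ < ν < ψ < χ < δ < β < λ < ω < μ < φ < σ.
The 5th largest is λ.

λ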